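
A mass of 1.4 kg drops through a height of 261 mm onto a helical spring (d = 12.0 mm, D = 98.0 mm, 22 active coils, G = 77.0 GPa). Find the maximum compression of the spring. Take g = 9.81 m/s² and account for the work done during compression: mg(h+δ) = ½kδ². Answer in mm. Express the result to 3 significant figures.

k = Gd⁴/(8D³N_a) = (77.0×10³)(12.0⁴)/(8·98.0³·22) = 9.6388 N/mm
W = mg = 1.4 × 9.81 = 13.734 N
½kδ² − Wδ − Wh = 0 → δ = (W + √(W² + 2kWh))/k
δ = (13.734 + √(188.62 + 69102.3))/9.6388 = (13.734 + 263.23)/9.6388 = 28.734 mm

28.7 mm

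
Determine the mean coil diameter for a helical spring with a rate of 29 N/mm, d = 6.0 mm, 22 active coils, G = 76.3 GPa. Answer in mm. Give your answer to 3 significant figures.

26.9 mm

D = (Gd⁴/(8N_a·k))^(1/3) = (76.3×10³·6.0⁴/(8·22·29))^(1/3)
  = (19374)^(1/3) = 26.8580 mm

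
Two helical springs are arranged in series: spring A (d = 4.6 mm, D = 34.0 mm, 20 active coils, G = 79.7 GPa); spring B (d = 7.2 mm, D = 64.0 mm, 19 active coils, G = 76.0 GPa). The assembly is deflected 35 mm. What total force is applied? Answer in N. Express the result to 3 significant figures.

k_A = Gd⁴/(8D³N_a) = (79.7×10³)(4.6⁴)/(8·34.0³·20) = 5.6746 N/mm
k_B = Gd⁴/(8D³N_a) = (76.0×10³)(7.2⁴)/(8·64.0³·19) = 5.1258 N/mm
Series: 1/k_eq = 1/5.6746 + 1/5.1258 = 0.37132; k_eq = 2.6931 N/mm
F = k_eq·δ = 2.6931·35 = 94.259 N

94.3 N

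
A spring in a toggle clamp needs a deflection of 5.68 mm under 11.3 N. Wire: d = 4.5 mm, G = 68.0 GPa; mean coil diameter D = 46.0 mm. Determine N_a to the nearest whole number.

18

Required rate k = F/δ = 11.3/5.68 = 1.9894 N/mm
N_a = Gd⁴/(8D³k) = (68.0×10³ × 4.5⁴)/(8 × 46.0³ × 1.9894)
    = 2.78842e+07 / 1.54915e+06 = 18 → 18 coils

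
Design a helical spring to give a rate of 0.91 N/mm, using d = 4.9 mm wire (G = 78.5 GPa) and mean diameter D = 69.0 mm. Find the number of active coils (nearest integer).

19

N_a = Gd⁴/(8D³k) = (78.5×10³ × 4.9⁴)/(8 × 69.0³ × 0.91)
    = 4.52537e+07 / 2.39155e+06 = 18.92 → 19 coils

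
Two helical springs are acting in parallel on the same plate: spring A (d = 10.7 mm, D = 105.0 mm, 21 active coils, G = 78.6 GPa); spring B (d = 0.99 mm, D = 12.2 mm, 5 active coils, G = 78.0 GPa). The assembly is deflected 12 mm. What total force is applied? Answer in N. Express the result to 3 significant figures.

76.0 N

k_A = Gd⁴/(8D³N_a) = (78.6×10³)(10.7⁴)/(8·105.0³·21) = 5.2976 N/mm
k_B = Gd⁴/(8D³N_a) = (78.0×10³)(0.99⁴)/(8·12.2³·5) = 1.0316 N/mm
Parallel: k_eq = 5.2976 + 1.0316 = 6.3292 N/mm
F = k_eq·δ = 6.3292·12 = 75.95 N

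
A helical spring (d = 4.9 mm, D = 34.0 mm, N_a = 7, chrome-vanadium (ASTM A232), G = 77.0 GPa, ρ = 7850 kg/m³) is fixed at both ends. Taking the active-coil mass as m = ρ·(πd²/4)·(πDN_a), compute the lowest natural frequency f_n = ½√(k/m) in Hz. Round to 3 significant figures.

k = Gd⁴/(8D³N_a) = (77.0×10³)(4.9⁴)/(8·34.0³·7) = 20.167 N/mm = 20167 N/m
Wire length L = πDN_a = π·34.0·7 = 747.7 mm
m = ρ·(πd²/4)·L = 7850 × 18.857×10⁻⁶ m² × 0.7477 m = 0.11068 kg
f_n = ½√(k/m) = 0.5·√(20167/0.11068) = 0.5·√(1.8221e+05) = 213.43 Hz

213 Hz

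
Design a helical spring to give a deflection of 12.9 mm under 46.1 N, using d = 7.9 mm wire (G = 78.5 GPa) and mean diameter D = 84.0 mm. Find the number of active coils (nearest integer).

Required rate k = F/δ = 46.1/12.9 = 3.5736 N/mm
N_a = Gd⁴/(8D³k) = (78.5×10³ × 7.9⁴)/(8 × 84.0³ × 3.5736)
    = 3.05758e+08 / 1.69449e+07 = 18.04 → 18 coils

18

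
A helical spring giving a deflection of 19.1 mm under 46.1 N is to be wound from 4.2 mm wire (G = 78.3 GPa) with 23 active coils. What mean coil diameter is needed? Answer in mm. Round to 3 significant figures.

38.0 mm

Required rate k = F/δ = 46.1/19.1 = 2.4136 N/mm
D = (Gd⁴/(8N_a·k))^(1/3) = (78.3×10³·4.2⁴/(8·23·2.4136))^(1/3)
  = (54862.2)^(1/3) = 37.9977 mm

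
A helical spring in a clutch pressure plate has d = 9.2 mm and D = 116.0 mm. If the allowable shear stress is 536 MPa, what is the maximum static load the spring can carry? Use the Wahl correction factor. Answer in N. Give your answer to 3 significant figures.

1270 N

C = D/d = 116.0/9.2 = 12.6087
K_W = (4C−1)/(4C−4) + 0.615/C = 49.435/46.435 + 0.0488 = 1.1134
τ_max = K·8FD/(πd³) → F_max = τ_allow·πd³/(8DK)
F_max = 536·π·9.2³/(8·116.0·1.1134) = 1.3112e+06/1033.2 = 1269.1 N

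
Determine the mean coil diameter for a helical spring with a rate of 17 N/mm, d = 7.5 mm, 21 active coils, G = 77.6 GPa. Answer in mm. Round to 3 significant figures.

D = (Gd⁴/(8N_a·k))^(1/3) = (77.6×10³·7.5⁴/(8·21·17))^(1/3)
  = (85970.3)^(1/3) = 44.1350 mm

44.1 mm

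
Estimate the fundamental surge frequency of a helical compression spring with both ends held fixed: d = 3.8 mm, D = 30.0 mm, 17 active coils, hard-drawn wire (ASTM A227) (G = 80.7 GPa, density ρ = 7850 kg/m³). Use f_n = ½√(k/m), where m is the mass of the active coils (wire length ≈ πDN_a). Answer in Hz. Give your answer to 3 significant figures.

k = Gd⁴/(8D³N_a) = (80.7×10³)(3.8⁴)/(8·30.0³·17) = 4.5825 N/mm = 4582.5 N/m
Wire length L = πDN_a = π·30.0·17 = 1602.2 mm
m = ρ·(πd²/4)·L = 7850 × 11.341×10⁻⁶ m² × 1.6022 m = 0.14264 kg
f_n = ½√(k/m) = 0.5·√(4582.5/0.14264) = 0.5·√(32126) = 89.619 Hz

89.6 Hz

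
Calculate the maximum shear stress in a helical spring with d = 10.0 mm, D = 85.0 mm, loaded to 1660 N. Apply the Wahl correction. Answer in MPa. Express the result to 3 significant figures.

Spring index C = D/d = 85.0/10.0 = 8.5000
K_W = (4C−1)/(4C−4) + 0.615/C = 33.000/30.000 + 0.0724 = 1.1724
τ₀ = 8FD/(πd³) = 8·1660·85.0/(π·10.0³) = 1.1288e+06/3141.6 = 359.31 MPa
τ_max = K·τ₀ = 1.1724 × 359.31 = 421.24 MPa

421 MPa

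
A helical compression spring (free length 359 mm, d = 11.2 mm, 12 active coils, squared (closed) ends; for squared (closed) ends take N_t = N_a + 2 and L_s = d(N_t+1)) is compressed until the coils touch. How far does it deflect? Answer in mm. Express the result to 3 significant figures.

N_t = 14; L_s = 11.2·15 = 168 mm
δ_solid = L₀ − L_s = 359 − 168 = 191 mm

191 mm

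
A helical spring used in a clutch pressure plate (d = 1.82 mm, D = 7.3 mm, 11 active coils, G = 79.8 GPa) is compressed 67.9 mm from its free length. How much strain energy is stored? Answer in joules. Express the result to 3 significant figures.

59.0 J

k = Gd⁴/(8D³N_a) = (79.8×10³)(1.82⁴)/(8·7.3³·11) = 25.576 N/mm
U = ½kδ² = 0.5 × 25.576 × 67.9² = 58959 N·mm = 58.959 J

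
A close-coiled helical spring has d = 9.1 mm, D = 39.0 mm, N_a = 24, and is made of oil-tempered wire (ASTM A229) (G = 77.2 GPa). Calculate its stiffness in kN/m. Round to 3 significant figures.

k = Gd⁴/(8D³N_a) = (77.2×10³ × 9.1⁴) / (8 × 39.0³ × 24)
  = 5.29399e+08 / 1.13892e+07 = 46.482 N/mm

46.5 kN/m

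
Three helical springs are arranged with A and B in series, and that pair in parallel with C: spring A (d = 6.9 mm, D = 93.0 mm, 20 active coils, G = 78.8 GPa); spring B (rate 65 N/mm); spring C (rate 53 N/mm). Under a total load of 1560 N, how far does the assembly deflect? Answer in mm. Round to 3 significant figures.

28.7 mm

k_A = Gd⁴/(8D³N_a) = (78.8×10³)(6.9⁴)/(8·93.0³·20) = 1.3879 N/mm
Springs A,B series: k_AB = 1/(1/1.3879+1/65) = 1.3589 N/mm; parallel with C: k_eq = 1.3589+53 = 54.359 N/mm
δ = F/k_eq = 1560/54.359 = 28.698 mm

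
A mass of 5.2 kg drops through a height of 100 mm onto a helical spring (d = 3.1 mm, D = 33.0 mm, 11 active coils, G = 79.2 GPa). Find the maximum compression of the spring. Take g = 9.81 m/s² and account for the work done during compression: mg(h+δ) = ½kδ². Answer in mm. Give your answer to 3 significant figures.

92.0 mm

k = Gd⁴/(8D³N_a) = (79.2×10³)(3.1⁴)/(8·33.0³·11) = 2.3128 N/mm
W = mg = 5.2 × 9.81 = 51.012 N
½kδ² − Wδ − Wh = 0 → δ = (W + √(W² + 2kWh))/k
δ = (51.012 + √(2602.2 + 23596.6))/2.3128 = (51.012 + 161.86)/2.3128 = 92.039 mm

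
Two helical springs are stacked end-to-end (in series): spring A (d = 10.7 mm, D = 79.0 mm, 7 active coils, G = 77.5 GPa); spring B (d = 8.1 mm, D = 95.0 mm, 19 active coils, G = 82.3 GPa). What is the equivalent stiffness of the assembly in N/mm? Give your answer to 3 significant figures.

k_A = Gd⁴/(8D³N_a) = (77.5×10³)(10.7⁴)/(8·79.0³·7) = 36.793 N/mm
k_B = Gd⁴/(8D³N_a) = (82.3×10³)(8.1⁴)/(8·95.0³·19) = 2.7185 N/mm
Series: 1/k_eq = 1/36.793 + 1/2.7185 = 0.39503; k_eq = 2.5314 N/mm

2.53 N/mm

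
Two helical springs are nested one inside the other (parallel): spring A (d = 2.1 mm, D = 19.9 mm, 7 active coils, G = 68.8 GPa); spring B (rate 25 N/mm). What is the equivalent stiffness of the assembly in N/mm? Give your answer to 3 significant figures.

k_A = Gd⁴/(8D³N_a) = (68.8×10³)(2.1⁴)/(8·19.9³·7) = 3.0319 N/mm
Parallel: k_eq = 3.0319 + 25 = 28.032 N/mm

28.0 N/mm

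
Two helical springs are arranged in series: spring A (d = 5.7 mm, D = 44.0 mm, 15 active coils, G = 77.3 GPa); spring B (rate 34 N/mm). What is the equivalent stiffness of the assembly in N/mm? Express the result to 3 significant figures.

6.46 N/mm

k_A = Gd⁴/(8D³N_a) = (77.3×10³)(5.7⁴)/(8·44.0³·15) = 7.9825 N/mm
Series: 1/k_eq = 1/7.9825 + 1/34 = 0.15469; k_eq = 6.4647 N/mm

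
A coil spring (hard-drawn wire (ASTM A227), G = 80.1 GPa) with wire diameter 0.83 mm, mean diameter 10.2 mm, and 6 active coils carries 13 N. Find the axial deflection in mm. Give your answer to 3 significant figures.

k = Gd⁴/(8D³N_a) = (80.1×10³)(0.83⁴)/(8·10.2³·6) = 0.74628 N/mm
δ = F/k = 13 / 0.74628 = 17.42 mm

17.4 mm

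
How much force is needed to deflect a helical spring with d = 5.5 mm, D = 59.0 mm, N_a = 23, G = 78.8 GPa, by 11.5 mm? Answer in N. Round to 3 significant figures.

21.9 N

k = Gd⁴/(8D³N_a) = (78.8×10³)(5.5⁴)/(8·59.0³·23) = 1.9081 N/mm
F = k·δ = 1.9081 × 11.5 = 21.943 N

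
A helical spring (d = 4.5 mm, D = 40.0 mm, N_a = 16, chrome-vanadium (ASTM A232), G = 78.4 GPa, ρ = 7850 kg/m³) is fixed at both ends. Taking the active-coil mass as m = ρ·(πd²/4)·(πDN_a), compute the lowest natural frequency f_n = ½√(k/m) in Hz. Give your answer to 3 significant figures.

62.5 Hz

k = Gd⁴/(8D³N_a) = (78.4×10³)(4.5⁴)/(8·40.0³·16) = 3.9244 N/mm = 3924.4 N/m
Wire length L = πDN_a = π·40.0·16 = 2010.6 mm
m = ρ·(πd²/4)·L = 7850 × 15.904×10⁻⁶ m² × 2.0106 m = 0.25102 kg
f_n = ½√(k/m) = 0.5·√(3924.4/0.25102) = 0.5·√(15634) = 62.517 Hz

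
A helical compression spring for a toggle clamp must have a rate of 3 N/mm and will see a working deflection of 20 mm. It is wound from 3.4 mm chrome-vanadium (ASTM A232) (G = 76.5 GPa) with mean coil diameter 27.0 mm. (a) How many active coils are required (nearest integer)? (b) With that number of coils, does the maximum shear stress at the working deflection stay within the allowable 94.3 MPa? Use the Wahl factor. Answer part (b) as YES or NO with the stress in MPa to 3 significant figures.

N_a = Gd⁴/(8D³k) = (76.5×10³)(3.4⁴)/(8·27.0³·3) = 21.64 → N_a = 22
Actual rate k = Gd⁴/(8D³·22) = 2.951 N/mm
Working load F = kδ = 2.951·20 = 59.021 N
C = 27.0/3.4 = 7.9412; K_W = (4C−1)/(4C−4)+0.615/C = 1.1855
τ_max = K_W·8FD/(πd³) = 1.1855·103.25 = 122.4 MPa
τ_max > 94.3 MPa → exceeds allowable

(a) 22 coils; (b) NO, τ_max = 122 MPa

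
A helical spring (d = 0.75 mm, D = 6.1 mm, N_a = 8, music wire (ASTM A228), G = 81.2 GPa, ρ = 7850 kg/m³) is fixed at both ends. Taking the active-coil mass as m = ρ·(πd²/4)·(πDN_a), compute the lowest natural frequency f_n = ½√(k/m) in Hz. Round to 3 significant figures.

912 Hz

k = Gd⁴/(8D³N_a) = (81.2×10³)(0.75⁴)/(8·6.1³·8) = 1.7686 N/mm = 1768.6 N/m
Wire length L = πDN_a = π·6.1·8 = 153.31 mm
m = ρ·(πd²/4)·L = 7850 × 0.44179×10⁻⁶ m² × 0.15331 m = 0.00053168 kg
f_n = ½√(k/m) = 0.5·√(1768.6/0.00053168) = 0.5·√(3.3264e+06) = 911.93 Hz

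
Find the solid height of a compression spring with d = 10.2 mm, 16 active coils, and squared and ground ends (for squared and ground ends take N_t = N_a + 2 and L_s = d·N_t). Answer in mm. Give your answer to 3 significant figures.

squared and ground ends: N_t = N_a + 2 = 16 + 2 = 18
L_s = d·N_t = 10.2 × 18 = 183.6 mm

184 mm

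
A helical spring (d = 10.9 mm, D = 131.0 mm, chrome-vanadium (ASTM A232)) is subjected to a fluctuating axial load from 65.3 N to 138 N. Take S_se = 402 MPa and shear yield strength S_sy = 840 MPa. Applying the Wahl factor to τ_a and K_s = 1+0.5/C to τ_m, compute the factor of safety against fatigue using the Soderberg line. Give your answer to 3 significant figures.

17.1

C = D/d = 131.0/10.9 = 12.0183; K_W = (4C−1)/(4C−4)+0.615/C = 1.1192; K_s = 1+0.5/C = 1.0416
F_a = (F_max−F_min)/2 = 36.35 N; F_m = (F_max+F_min)/2 = 101.65 N
τ_a = K_W·8F_aD/(πd³) = 1.1192 × 9.3635 = 10.48 MPa
τ_m = K_s·8F_mD/(πd³) = 1.0416 × 26.184 = 27.274 MPa
Soderberg: 1/n_f = τ_a/S_se + τ_m/S_sy = 10.48/402 + 27.274/840 = 0.02607 + 0.03247 = 0.058538
n_f = 1/0.058538 = 17.08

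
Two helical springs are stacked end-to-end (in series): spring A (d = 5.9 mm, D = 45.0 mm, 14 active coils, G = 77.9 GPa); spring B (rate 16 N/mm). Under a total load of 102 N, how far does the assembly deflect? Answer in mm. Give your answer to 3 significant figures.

k_A = Gd⁴/(8D³N_a) = (77.9×10³)(5.9⁴)/(8·45.0³·14) = 9.2489 N/mm
Series: 1/k_eq = 1/9.2489 + 1/16 = 0.17062; k_eq = 5.8609 N/mm
δ = F/k_eq = 102/5.8609 = 17.403 mm

17.4 mm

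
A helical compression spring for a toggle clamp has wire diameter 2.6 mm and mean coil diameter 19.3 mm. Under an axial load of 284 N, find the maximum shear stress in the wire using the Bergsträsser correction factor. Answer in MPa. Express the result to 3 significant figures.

Spring index C = D/d = 19.3/2.6 = 7.4231
K_B = (4C+2)/(4C−3) = 31.692/26.692 = 1.1873
τ₀ = 8FD/(πd³) = 8·284·19.3/(π·2.6³) = 43849.6/55.217 = 794.14 MPa
τ_max = K·τ₀ = 1.1873 × 794.14 = 942.9 MPa

943 MPa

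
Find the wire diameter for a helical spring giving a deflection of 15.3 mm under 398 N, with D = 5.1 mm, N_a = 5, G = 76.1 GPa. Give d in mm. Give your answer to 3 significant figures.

Required rate k = F/δ = 398/15.3 = 26.013 N/mm
d = (8D³N_a·k / G)^(1/4) = (8·5.1³·5·26.013 / (76.1×10³))^0.25
  = (1.8138)^0.25 = 1.1605 mm

1.16 mm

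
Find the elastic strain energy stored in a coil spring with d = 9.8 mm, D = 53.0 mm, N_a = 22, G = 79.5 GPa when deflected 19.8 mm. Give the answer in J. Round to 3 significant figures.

k = Gd⁴/(8D³N_a) = (79.5×10³)(9.8⁴)/(8·53.0³·22) = 27.985 N/mm
U = ½kδ² = 0.5 × 27.985 × 19.8² = 5485.7 N·mm = 5.4857 J

5.49 J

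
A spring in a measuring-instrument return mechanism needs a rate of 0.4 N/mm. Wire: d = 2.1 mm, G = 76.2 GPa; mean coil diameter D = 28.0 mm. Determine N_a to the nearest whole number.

N_a = Gd⁴/(8D³k) = (76.2×10³ × 2.1⁴)/(8 × 28.0³ × 0.4)
    = 1.48195e+06 / 70246.4 = 21.1 → 21 coils

21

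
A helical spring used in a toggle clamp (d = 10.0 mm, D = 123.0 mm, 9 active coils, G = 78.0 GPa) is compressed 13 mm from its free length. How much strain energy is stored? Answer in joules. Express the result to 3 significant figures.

k = Gd⁴/(8D³N_a) = (78.0×10³)(10.0⁴)/(8·123.0³·9) = 5.8217 N/mm
U = ½kδ² = 0.5 × 5.8217 × 13² = 491.93 N·mm = 0.49193 J

0.492 J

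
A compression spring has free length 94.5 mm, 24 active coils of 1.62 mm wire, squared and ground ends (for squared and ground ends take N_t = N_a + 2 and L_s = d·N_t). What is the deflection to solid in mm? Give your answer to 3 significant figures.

52.4 mm

N_t = 26; L_s = 1.62·26 = 42.12 mm
δ_solid = L₀ − L_s = 94.5 − 42.12 = 52.38 mm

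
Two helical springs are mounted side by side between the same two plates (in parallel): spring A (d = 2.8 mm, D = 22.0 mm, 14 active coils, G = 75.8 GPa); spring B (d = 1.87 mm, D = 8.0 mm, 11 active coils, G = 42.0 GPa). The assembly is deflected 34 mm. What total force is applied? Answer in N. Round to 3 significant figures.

k_A = Gd⁴/(8D³N_a) = (75.8×10³)(2.8⁴)/(8·22.0³·14) = 3.9067 N/mm
k_B = Gd⁴/(8D³N_a) = (42.0×10³)(1.87⁴)/(8·8.0³·11) = 11.399 N/mm
Parallel: k_eq = 3.9067 + 11.399 = 15.306 N/mm
F = k_eq·δ = 15.306·34 = 520.39 N

520 N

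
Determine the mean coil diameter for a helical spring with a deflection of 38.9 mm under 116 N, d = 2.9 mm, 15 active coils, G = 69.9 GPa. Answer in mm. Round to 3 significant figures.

24.0 mm

Required rate k = F/δ = 116/38.9 = 2.982 N/mm
D = (Gd⁴/(8N_a·k))^(1/3) = (69.9×10³·2.9⁴/(8·15·2.982))^(1/3)
  = (13815.9)^(1/3) = 23.9953 mm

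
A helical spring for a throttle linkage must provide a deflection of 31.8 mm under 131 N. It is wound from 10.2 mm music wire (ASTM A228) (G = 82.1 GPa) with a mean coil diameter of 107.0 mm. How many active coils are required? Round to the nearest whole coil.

Required rate k = F/δ = 131/31.8 = 4.1195 N/mm
N_a = Gd⁴/(8D³k) = (82.1×10³ × 10.2⁴)/(8 × 107.0³ × 4.1195)
    = 8.88677e+08 / 4.03725e+07 = 22.01 → 22 coils

22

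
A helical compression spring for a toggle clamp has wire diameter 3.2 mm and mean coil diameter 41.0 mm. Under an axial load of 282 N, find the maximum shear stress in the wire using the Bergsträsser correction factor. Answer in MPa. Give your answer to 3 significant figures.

992 MPa

Spring index C = D/d = 41.0/3.2 = 12.8125
K_B = (4C+2)/(4C−3) = 53.250/48.250 = 1.1036
τ₀ = 8FD/(πd³) = 8·282·41.0/(π·3.2³) = 92496/102.94 = 898.51 MPa
τ_max = K·τ₀ = 1.1036 × 898.51 = 991.62 MPa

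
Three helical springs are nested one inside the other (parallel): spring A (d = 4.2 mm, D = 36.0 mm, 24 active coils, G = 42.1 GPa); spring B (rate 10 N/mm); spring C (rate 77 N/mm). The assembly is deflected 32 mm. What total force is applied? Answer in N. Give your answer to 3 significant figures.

2830 N

k_A = Gd⁴/(8D³N_a) = (42.1×10³)(4.2⁴)/(8·36.0³·24) = 1.4624 N/mm
Parallel: k_eq = 1.4624 + 10 + 77 = 88.462 N/mm
F = k_eq·δ = 88.462·32 = 2830.8 N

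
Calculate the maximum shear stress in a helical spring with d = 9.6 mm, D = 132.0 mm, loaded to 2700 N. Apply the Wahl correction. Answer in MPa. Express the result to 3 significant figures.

Spring index C = D/d = 132.0/9.6 = 13.7500
K_W = (4C−1)/(4C−4) + 0.615/C = 54.000/51.000 + 0.0447 = 1.1036
τ₀ = 8FD/(πd³) = 8·2700·132.0/(π·9.6³) = 2.8512e+06/2779.5 = 1025.8 MPa
τ_max = K·τ₀ = 1.1036 × 1025.8 = 1132 MPa

1130 MPa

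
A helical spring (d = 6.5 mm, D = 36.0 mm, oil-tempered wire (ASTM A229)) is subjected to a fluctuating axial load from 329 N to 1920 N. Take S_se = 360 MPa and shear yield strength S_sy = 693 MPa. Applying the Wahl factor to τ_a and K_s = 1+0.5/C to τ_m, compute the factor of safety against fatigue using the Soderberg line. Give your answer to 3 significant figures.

0.653

C = D/d = 36.0/6.5 = 5.5385; K_W = (4C−1)/(4C−4)+0.615/C = 1.2763; K_s = 1+0.5/C = 1.0903
F_a = (F_max−F_min)/2 = 795.5 N; F_m = (F_max+F_min)/2 = 1124.5 N
τ_a = K_W·8F_aD/(πd³) = 1.2763 × 265.55 = 338.92 MPa
τ_m = K_s·8F_mD/(πd³) = 1.0903 × 375.37 = 409.26 MPa
Soderberg: 1/n_f = τ_a/S_se + τ_m/S_sy = 338.92/360 + 409.26/693 = 0.94144 + 0.59056 = 1.532
n_f = 1/1.532 = 0.6527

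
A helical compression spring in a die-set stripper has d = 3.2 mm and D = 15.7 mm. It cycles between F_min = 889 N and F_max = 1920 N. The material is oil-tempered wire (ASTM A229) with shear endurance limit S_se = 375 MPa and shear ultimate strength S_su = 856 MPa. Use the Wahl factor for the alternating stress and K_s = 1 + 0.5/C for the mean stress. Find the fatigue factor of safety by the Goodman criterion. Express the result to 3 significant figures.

0.226

C = D/d = 15.7/3.2 = 4.9062; K_W = (4C−1)/(4C−4)+0.615/C = 1.3174; K_s = 1+0.5/C = 1.1019
F_a = (F_max−F_min)/2 = 515.5 N; F_m = (F_max+F_min)/2 = 1404.5 N
τ_a = K_W·8F_aD/(πd³) = 1.3174 × 628.95 = 828.55 MPa
τ_m = K_s·8F_mD/(πd³) = 1.1019 × 1713.6 = 1888.2 MPa
Goodman: 1/n_f = τ_a/S_se + τ_m/S_su = 828.55/375 + 1888.2/856 = 2.20947 + 2.20589 = 4.4154
n_f = 1/4.4154 = 0.2265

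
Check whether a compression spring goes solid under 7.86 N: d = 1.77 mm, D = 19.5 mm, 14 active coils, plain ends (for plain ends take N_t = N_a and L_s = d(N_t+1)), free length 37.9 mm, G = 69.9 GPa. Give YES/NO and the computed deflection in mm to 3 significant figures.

k = Gd⁴/(8D³N_a) = (69.9×10³)(1.77⁴)/(8·19.5³·14) = 0.82613 N/mm
N_t = 14; L_s = 1.77·15 = 26.55 mm; δ_solid = L₀ − L_s = 37.9 − 26.55 = 11.35 mm
δ = F/k = 7.86/0.82613 = 9.5142 mm
δ < δ_solid → spring does not go solid

NO, δ = 9.51 mm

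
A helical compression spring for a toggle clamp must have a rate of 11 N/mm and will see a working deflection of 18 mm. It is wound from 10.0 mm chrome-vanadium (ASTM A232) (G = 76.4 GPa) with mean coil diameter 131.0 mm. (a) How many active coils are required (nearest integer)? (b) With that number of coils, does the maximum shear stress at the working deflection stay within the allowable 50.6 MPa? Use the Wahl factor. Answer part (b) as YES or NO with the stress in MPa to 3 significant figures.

N_a = Gd⁴/(8D³k) = (76.4×10³)(10.0⁴)/(8·131.0³·11) = 3.862 → N_a = 4
Actual rate k = Gd⁴/(8D³·4) = 10.62 N/mm
Working load F = kδ = 10.62·18 = 191.16 N
C = 131.0/10.0 = 13.1000; K_W = (4C−1)/(4C−4)+0.615/C = 1.1089
τ_max = K_W·8FD/(πd³) = 1.1089·63.77 = 70.716 MPa
τ_max > 50.6 MPa → exceeds allowable

(a) 4 coils; (b) NO, τ_max = 70.7 MPa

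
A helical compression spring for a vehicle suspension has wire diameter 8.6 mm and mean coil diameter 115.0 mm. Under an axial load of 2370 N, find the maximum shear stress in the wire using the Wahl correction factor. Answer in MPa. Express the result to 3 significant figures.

Spring index C = D/d = 115.0/8.6 = 13.3721
K_W = (4C−1)/(4C−4) + 0.615/C = 52.488/49.488 + 0.0460 = 1.1066
τ₀ = 8FD/(πd³) = 8·2370·115.0/(π·8.6³) = 2.1804e+06/1998.2 = 1091.2 MPa
τ_max = K·τ₀ = 1.1066 × 1091.2 = 1207.5 MPa

1210 MPa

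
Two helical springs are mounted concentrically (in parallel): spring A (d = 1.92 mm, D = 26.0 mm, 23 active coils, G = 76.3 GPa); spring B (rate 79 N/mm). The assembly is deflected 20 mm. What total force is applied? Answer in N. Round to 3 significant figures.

1590 N

k_A = Gd⁴/(8D³N_a) = (76.3×10³)(1.92⁴)/(8·26.0³·23) = 0.32062 N/mm
Parallel: k_eq = 0.32062 + 79 = 79.321 N/mm
F = k_eq·δ = 79.321·20 = 1586.4 N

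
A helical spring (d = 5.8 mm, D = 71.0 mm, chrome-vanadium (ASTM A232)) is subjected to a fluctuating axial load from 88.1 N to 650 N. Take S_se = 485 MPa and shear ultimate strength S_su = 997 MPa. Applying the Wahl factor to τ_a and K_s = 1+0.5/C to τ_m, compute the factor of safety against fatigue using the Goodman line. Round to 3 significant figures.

C = D/d = 71.0/5.8 = 12.2414; K_W = (4C−1)/(4C−4)+0.615/C = 1.1170; K_s = 1+0.5/C = 1.0408
F_a = (F_max−F_min)/2 = 280.95 N; F_m = (F_max+F_min)/2 = 369.05 N
τ_a = K_W·8F_aD/(πd³) = 1.1170 × 260.34 = 290.79 MPa
τ_m = K_s·8F_mD/(πd³) = 1.0408 × 341.98 = 355.95 MPa
Goodman: 1/n_f = τ_a/S_se + τ_m/S_su = 290.79/485 + 355.95/997 = 0.59957 + 0.35702 = 0.95659
n_f = 1/0.95659 = 1.045

1.05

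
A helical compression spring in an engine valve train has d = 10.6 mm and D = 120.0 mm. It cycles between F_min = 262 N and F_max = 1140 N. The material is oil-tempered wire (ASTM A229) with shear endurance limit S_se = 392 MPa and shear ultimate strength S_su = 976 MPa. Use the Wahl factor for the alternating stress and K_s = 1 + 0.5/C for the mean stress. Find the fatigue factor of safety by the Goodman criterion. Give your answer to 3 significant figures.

1.94

C = D/d = 120.0/10.6 = 11.3208; K_W = (4C−1)/(4C−4)+0.615/C = 1.1270; K_s = 1+0.5/C = 1.0442
F_a = (F_max−F_min)/2 = 439 N; F_m = (F_max+F_min)/2 = 701 N
τ_a = K_W·8F_aD/(πd³) = 1.1270 × 112.63 = 126.94 MPa
τ_m = K_s·8F_mD/(πd³) = 1.0442 × 179.85 = 187.8 MPa
Goodman: 1/n_f = τ_a/S_se + τ_m/S_su = 126.94/392 + 187.8/976 = 0.32382 + 0.19242 = 0.51624
n_f = 1/0.51624 = 1.937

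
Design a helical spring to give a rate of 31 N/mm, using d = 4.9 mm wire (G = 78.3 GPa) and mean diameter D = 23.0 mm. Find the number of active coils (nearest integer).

N_a = Gd⁴/(8D³k) = (78.3×10³ × 4.9⁴)/(8 × 23.0³ × 31)
    = 4.51384e+07 / 3.01742e+06 = 14.96 → 15 coils

15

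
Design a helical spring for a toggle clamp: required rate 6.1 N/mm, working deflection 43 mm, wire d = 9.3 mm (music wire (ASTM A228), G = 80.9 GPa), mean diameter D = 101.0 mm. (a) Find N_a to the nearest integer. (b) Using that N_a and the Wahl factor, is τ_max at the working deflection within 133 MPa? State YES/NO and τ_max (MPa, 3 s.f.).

(a) 12 coils; (b) YES, τ_max = 95.3 MPa

N_a = Gd⁴/(8D³k) = (80.9×10³)(9.3⁴)/(8·101.0³·6.1) = 12.04 → N_a = 12
Actual rate k = Gd⁴/(8D³·12) = 6.1185 N/mm
Working load F = kδ = 6.1185·43 = 263.1 N
C = 101.0/9.3 = 10.8602; K_W = (4C−1)/(4C−4)+0.615/C = 1.1327
τ_max = K_W·8FD/(πd³) = 1.1327·84.125 = 95.288 MPa
τ_max ≤ 133 MPa → acceptable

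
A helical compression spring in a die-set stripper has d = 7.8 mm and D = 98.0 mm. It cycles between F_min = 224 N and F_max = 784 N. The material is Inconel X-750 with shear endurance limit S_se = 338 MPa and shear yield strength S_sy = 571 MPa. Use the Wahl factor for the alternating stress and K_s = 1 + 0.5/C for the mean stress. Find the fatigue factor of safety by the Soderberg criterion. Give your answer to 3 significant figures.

C = D/d = 98.0/7.8 = 12.5641; K_W = (4C−1)/(4C−4)+0.615/C = 1.1138; K_s = 1+0.5/C = 1.0398
F_a = (F_max−F_min)/2 = 280 N; F_m = (F_max+F_min)/2 = 504 N
τ_a = K_W·8F_aD/(πd³) = 1.1138 × 147.24 = 164 MPa
τ_m = K_s·8F_mD/(πd³) = 1.0398 × 265.04 = 275.59 MPa
Soderberg: 1/n_f = τ_a/S_se + τ_m/S_sy = 164/338 + 275.59/571 = 0.48521 + 0.48264 = 0.96786
n_f = 1/0.96786 = 1.033

1.03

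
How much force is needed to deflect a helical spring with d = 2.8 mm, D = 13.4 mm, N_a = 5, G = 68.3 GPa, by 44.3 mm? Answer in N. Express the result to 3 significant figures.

1930 N

k = Gd⁴/(8D³N_a) = (68.3×10³)(2.8⁴)/(8·13.4³·5) = 43.619 N/mm
F = k·δ = 43.619 × 44.3 = 1932.3 N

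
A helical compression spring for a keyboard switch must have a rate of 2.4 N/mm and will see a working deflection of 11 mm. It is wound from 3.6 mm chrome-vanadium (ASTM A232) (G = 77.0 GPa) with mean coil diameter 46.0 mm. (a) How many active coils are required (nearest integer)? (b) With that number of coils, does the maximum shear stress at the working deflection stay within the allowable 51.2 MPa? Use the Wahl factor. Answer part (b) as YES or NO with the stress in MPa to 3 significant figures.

(a) 7 coils; (b) NO, τ_max = 72.9 MPa

N_a = Gd⁴/(8D³k) = (77.0×10³)(3.6⁴)/(8·46.0³·2.4) = 6.92 → N_a = 7
Actual rate k = Gd⁴/(8D³·7) = 2.3727 N/mm
Working load F = kδ = 2.3727·11 = 26.099 N
C = 46.0/3.6 = 12.7778; K_W = (4C−1)/(4C−4)+0.615/C = 1.1118
τ_max = K_W·8FD/(πd³) = 1.1118·65.527 = 72.854 MPa
τ_max > 51.2 MPa → exceeds allowable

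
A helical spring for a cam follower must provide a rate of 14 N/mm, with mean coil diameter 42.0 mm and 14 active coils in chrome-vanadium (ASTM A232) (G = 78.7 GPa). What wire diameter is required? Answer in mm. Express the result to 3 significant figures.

d = (8D³N_a·k / G)^(1/4) = (8·42.0³·14·14 / (78.7×10³))^0.25
  = (1476.1)^0.25 = 6.1984 mm

6.20 mm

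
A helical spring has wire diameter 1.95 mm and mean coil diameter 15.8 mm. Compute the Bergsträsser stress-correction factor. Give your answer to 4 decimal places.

1.1700

C = D/d = 15.8/1.95 = 8.1026
K_B = (4C+2)/(4C−3) = 34.410/29.410 = 1.1700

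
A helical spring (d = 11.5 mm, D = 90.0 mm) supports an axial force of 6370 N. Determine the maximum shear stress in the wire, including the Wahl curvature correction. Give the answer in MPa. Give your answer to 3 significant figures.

1140 MPa

Spring index C = D/d = 90.0/11.5 = 7.8261
K_W = (4C−1)/(4C−4) + 0.615/C = 30.304/27.304 + 0.0786 = 1.1885
τ₀ = 8FD/(πd³) = 8·6370·90.0/(π·11.5³) = 4.5864e+06/4778 = 959.91 MPa
τ_max = K·τ₀ = 1.1885 × 959.91 = 1140.8 MPa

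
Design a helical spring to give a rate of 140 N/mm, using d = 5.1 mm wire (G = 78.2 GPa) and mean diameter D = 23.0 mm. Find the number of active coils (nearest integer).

4

N_a = Gd⁴/(8D³k) = (78.2×10³ × 5.1⁴)/(8 × 23.0³ × 140)
    = 5.29039e+07 / 1.3627e+07 = 3.882 → 4 coils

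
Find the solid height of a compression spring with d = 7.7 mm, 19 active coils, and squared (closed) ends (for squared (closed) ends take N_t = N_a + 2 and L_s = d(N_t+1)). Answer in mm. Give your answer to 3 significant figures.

169 mm

squared (closed) ends: N_t = N_a + 2 = 19 + 2 = 21
L_s = d·(N_t+1) = 7.7 × 22 = 169.4 mm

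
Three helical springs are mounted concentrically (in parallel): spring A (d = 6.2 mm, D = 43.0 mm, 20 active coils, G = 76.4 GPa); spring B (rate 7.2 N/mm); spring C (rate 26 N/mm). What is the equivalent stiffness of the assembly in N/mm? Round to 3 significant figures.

42.1 N/mm

k_A = Gd⁴/(8D³N_a) = (76.4×10³)(6.2⁴)/(8·43.0³·20) = 8.8743 N/mm
Parallel: k_eq = 8.8743 + 7.2 + 26 = 42.074 N/mm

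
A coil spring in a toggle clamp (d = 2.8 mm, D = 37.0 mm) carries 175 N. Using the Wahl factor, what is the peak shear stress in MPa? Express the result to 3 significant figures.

Spring index C = D/d = 37.0/2.8 = 13.2143
K_W = (4C−1)/(4C−4) + 0.615/C = 51.857/48.857 + 0.0465 = 1.1079
τ₀ = 8FD/(πd³) = 8·175·37.0/(π·2.8³) = 51800/68.964 = 751.11 MPa
τ_max = K·τ₀ = 1.1079 × 751.11 = 832.19 MPa

832 MPa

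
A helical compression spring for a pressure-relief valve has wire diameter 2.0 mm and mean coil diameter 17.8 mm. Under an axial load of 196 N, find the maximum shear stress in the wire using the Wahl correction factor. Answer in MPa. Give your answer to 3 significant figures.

Spring index C = D/d = 17.8/2.0 = 8.9000
K_W = (4C−1)/(4C−4) + 0.615/C = 34.600/31.600 + 0.0691 = 1.1640
τ₀ = 8FD/(πd³) = 8·196·17.8/(π·2.0³) = 27910.4/25.133 = 1110.5 MPa
τ_max = K·τ₀ = 1.1640 × 1110.5 = 1292.7 MPa

1290 MPa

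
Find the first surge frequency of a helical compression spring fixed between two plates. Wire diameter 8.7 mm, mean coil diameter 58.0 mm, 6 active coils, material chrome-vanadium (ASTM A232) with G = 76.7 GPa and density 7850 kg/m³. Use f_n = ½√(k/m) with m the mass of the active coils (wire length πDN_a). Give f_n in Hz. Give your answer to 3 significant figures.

152 Hz

k = Gd⁴/(8D³N_a) = (76.7×10³)(8.7⁴)/(8·58.0³·6) = 46.919 N/mm = 46919 N/m
Wire length L = πDN_a = π·58.0·6 = 1093.3 mm
m = ρ·(πd²/4)·L = 7850 × 59.447×10⁻⁶ m² × 1.0933 m = 0.51018 kg
f_n = ½√(k/m) = 0.5·√(46919/0.51018) = 0.5·√(91964) = 151.63 Hz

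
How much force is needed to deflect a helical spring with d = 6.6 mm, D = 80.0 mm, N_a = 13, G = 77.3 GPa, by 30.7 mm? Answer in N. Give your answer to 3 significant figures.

84.6 N

k = Gd⁴/(8D³N_a) = (77.3×10³)(6.6⁴)/(8·80.0³·13) = 2.7546 N/mm
F = k·δ = 2.7546 × 30.7 = 84.565 N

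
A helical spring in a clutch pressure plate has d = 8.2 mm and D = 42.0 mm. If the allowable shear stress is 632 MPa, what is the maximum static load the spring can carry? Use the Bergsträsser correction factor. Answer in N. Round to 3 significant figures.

2530 N

C = D/d = 42.0/8.2 = 5.1220
K_B = (4C+2)/(4C−3) = 22.488/17.488 = 1.2859
τ_max = K·8FD/(πd³) → F_max = τ_allow·πd³/(8DK)
F_max = 632·π·8.2³/(8·42.0·1.2859) = 1.0947e+06/432.07 = 2533.7 N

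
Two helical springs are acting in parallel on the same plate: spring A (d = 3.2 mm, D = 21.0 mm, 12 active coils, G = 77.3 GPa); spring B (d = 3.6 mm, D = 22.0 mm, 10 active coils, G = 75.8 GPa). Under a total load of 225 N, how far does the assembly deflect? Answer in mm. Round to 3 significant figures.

9.35 mm

k_A = Gd⁴/(8D³N_a) = (77.3×10³)(3.2⁴)/(8·21.0³·12) = 9.117 N/mm
k_B = Gd⁴/(8D³N_a) = (75.8×10³)(3.6⁴)/(8·22.0³·10) = 14.946 N/mm
Parallel: k_eq = 9.117 + 14.946 = 24.063 N/mm
δ = F/k_eq = 225/24.063 = 9.3505 mm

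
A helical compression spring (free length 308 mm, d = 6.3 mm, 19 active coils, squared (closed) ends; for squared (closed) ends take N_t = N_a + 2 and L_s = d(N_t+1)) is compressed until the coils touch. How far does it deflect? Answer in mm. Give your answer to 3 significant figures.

N_t = 21; L_s = 6.3·22 = 138.6 mm
δ_solid = L₀ − L_s = 308 − 138.6 = 169.4 mm

169 mm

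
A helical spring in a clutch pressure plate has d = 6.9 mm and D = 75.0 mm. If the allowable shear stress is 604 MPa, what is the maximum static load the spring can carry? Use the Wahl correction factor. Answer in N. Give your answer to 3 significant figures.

C = D/d = 75.0/6.9 = 10.8696
K_W = (4C−1)/(4C−4) + 0.615/C = 42.478/39.478 + 0.0566 = 1.1326
τ_max = K·8FD/(πd³) → F_max = τ_allow·πd³/(8DK)
F_max = 604·π·6.9³/(8·75.0·1.1326) = 6.2335e+05/679.54 = 917.31 N

917 N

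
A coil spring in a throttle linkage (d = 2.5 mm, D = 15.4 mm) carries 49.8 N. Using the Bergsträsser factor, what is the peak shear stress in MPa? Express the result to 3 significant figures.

154 MPa

Spring index C = D/d = 15.4/2.5 = 6.1600
K_B = (4C+2)/(4C−3) = 26.640/21.640 = 1.2311
τ₀ = 8FD/(πd³) = 8·49.8·15.4/(π·2.5³) = 6135.36/49.087 = 124.99 MPa
τ_max = K·τ₀ = 1.2311 × 124.99 = 153.87 MPa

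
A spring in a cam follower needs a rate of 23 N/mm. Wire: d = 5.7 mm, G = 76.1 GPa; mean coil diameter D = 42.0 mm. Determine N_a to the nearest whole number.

N_a = Gd⁴/(8D³k) = (76.1×10³ × 5.7⁴)/(8 × 42.0³ × 23)
    = 8.03312e+07 / 1.36322e+07 = 5.893 → 6 coils

6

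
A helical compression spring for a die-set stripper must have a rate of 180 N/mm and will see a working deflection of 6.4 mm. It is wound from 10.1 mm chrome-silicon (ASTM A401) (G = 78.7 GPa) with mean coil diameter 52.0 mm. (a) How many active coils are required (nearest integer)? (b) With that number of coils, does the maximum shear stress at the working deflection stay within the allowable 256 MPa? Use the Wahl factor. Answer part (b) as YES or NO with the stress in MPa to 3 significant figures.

(a) 4 coils; (b) YES, τ_max = 195 MPa

N_a = Gd⁴/(8D³k) = (78.7×10³)(10.1⁴)/(8·52.0³·180) = 4.045 → N_a = 4
Actual rate k = Gd⁴/(8D³·4) = 182.01 N/mm
Working load F = kδ = 182.01·6.4 = 1164.9 N
C = 52.0/10.1 = 5.1485; K_W = (4C−1)/(4C−4)+0.615/C = 1.3002
τ_max = K_W·8FD/(πd³) = 1.3002·149.71 = 194.66 MPa
τ_max ≤ 256 MPa → acceptable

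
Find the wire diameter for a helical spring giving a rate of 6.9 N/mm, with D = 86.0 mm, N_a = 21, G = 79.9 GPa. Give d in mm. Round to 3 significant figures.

9.80 mm

d = (8D³N_a·k / G)^(1/4) = (8·86.0³·21·6.9 / (79.9×10³))^0.25
  = (9228)^0.25 = 9.8011 mm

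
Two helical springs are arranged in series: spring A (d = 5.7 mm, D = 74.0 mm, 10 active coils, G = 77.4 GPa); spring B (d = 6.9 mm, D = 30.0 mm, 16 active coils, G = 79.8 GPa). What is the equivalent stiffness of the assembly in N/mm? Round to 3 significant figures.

2.40 N/mm

k_A = Gd⁴/(8D³N_a) = (77.4×10³)(5.7⁴)/(8·74.0³·10) = 2.5203 N/mm
k_B = Gd⁴/(8D³N_a) = (79.8×10³)(6.9⁴)/(8·30.0³·16) = 52.339 N/mm
Series: 1/k_eq = 1/2.5203 + 1/52.339 = 0.41588; k_eq = 2.4045 N/mm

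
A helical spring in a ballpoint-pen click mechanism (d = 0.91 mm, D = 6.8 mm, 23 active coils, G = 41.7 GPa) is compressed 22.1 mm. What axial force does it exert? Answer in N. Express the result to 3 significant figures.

k = Gd⁴/(8D³N_a) = (41.7×10³)(0.91⁴)/(8·6.8³·23) = 0.49426 N/mm
F = k·δ = 0.49426 × 22.1 = 10.923 N

10.9 N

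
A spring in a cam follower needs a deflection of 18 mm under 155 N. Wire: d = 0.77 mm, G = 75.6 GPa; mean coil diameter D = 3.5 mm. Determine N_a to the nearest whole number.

Required rate k = F/δ = 155/18 = 8.6111 N/mm
N_a = Gd⁴/(8D³k) = (75.6×10³ × 0.77⁴)/(8 × 3.5³ × 8.6111)
    = 26575.7 / 2953.61 = 8.998 → 9 coils

9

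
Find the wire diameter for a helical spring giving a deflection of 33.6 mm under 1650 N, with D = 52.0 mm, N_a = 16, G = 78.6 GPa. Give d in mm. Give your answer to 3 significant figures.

10.3 mm

Required rate k = F/δ = 1650/33.6 = 49.107 N/mm
d = (8D³N_a·k / G)^(1/4) = (8·52.0³·16·49.107 / (78.6×10³))^0.25
  = (11245)^0.25 = 10.2976 mm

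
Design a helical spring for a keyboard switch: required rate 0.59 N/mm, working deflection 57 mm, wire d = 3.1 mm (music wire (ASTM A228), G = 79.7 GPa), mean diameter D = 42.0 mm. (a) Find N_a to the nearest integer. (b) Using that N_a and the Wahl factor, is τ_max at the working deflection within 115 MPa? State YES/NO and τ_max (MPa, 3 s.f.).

N_a = Gd⁴/(8D³k) = (79.7×10³)(3.1⁴)/(8·42.0³·0.59) = 21.05 → N_a = 21
Actual rate k = Gd⁴/(8D³·21) = 0.59135 N/mm
Working load F = kδ = 0.59135·57 = 33.707 N
C = 42.0/3.1 = 13.5484; K_W = (4C−1)/(4C−4)+0.615/C = 1.1052
τ_max = K_W·8FD/(πd³) = 1.1052·121.01 = 133.74 MPa
τ_max > 115 MPa → exceeds allowable

(a) 21 coils; (b) NO, τ_max = 134 MPa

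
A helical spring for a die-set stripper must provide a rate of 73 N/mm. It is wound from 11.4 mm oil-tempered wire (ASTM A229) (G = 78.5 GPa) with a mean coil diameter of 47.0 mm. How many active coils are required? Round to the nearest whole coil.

22

N_a = Gd⁴/(8D³k) = (78.5×10³ × 11.4⁴)/(8 × 47.0³ × 73)
    = 1.32583e+09 / 6.06326e+07 = 21.87 → 22 coils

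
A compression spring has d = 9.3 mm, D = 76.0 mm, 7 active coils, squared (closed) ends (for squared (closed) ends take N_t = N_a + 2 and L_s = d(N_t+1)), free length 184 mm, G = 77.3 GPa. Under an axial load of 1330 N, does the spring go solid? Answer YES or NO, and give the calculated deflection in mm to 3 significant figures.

k = Gd⁴/(8D³N_a) = (77.3×10³)(9.3⁴)/(8·76.0³·7) = 23.522 N/mm
N_t = 9; L_s = 9.3·10 = 93 mm; δ_solid = L₀ − L_s = 184 − 93 = 91 mm
δ = F/k = 1330/23.522 = 56.542 mm
δ < δ_solid → spring does not go solid

NO, δ = 56.5 mm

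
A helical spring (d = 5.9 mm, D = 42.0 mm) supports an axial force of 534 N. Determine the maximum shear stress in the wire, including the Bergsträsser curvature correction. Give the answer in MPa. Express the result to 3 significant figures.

Spring index C = D/d = 42.0/5.9 = 7.1186
K_B = (4C+2)/(4C−3) = 30.475/25.475 = 1.1963
τ₀ = 8FD/(πd³) = 8·534·42.0/(π·5.9³) = 179424/645.22 = 278.08 MPa
τ_max = K·τ₀ = 1.1963 × 278.08 = 332.66 MPa

333 MPa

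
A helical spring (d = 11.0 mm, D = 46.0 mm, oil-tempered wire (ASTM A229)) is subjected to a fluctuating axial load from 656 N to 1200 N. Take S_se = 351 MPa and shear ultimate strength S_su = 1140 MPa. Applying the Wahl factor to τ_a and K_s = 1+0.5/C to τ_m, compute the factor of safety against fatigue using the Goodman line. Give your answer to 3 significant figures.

C = D/d = 46.0/11.0 = 4.1818; K_W = (4C−1)/(4C−4)+0.615/C = 1.3828; K_s = 1+0.5/C = 1.1196
F_a = (F_max−F_min)/2 = 272 N; F_m = (F_max+F_min)/2 = 928 N
τ_a = K_W·8F_aD/(πd³) = 1.3828 × 23.938 = 33.101 MPa
τ_m = K_s·8F_mD/(πd³) = 1.1196 × 81.671 = 91.436 MPa
Goodman: 1/n_f = τ_a/S_se + τ_m/S_su = 33.101/351 + 91.436/1140 = 0.09430 + 0.08021 = 0.17451
n_f = 1/0.17451 = 5.73

5.73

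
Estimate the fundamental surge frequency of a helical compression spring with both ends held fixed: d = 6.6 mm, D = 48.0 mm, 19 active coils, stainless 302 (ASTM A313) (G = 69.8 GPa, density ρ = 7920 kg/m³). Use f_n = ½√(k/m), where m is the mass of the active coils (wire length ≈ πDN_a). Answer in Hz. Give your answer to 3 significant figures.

50.4 Hz

k = Gd⁴/(8D³N_a) = (69.8×10³)(6.6⁴)/(8·48.0³·19) = 7.8789 N/mm = 7878.9 N/m
Wire length L = πDN_a = π·48.0·19 = 2865.1 mm
m = ρ·(πd²/4)·L = 7920 × 34.212×10⁻⁶ m² × 2.8651 m = 0.77633 kg
f_n = ½√(k/m) = 0.5·√(7878.9/0.77633) = 0.5·√(10149) = 50.371 Hz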